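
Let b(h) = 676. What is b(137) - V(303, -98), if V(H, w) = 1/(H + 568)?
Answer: 588795/871 ≈ 676.00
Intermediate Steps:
V(H, w) = 1/(568 + H)
b(137) - V(303, -98) = 676 - 1/(568 + 303) = 676 - 1/871 = 588795/871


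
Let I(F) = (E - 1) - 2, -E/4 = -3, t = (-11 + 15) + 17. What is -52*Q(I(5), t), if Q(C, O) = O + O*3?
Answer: -4368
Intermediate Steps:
t = 21 (t = 4 + 17 = 21)
E = 12 (E = -4*(-3) = 12)
I(F) = 9 (I(F) = (12 - 1) - 2 = 11 - 2 = 9)
Q(C, O) = 4*O (Q(C, O) = O + 3*O = 4*O)
-52*Q(I(5), t) = -208*21 = -52*84 = -4368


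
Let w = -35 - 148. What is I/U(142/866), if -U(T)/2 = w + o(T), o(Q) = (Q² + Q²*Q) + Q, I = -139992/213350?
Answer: -1420616714763/791559888478700 ≈ -0.0017947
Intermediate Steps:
I = -69996/106675 (I = -139992*1/213350 = -69996/106675 ≈ -0.65616)
o(Q) = Q + Q² + Q³ (o(Q) = (Q² + Q³) + Q = Q + Q² + Q³)
w = -183
U(T) = 366 - 2*T*(1 + T + T²) (U(T) = -2*(-183 + T*(1 + T + T²)) = 366 - 2*T*(1 + T + T²))
I/U(142/866) = -69996/(106675*(366 - 2*142/866*(1 + 142/866 + (142/866)²))) = -69996/(106675*(366 - 2*142*(1/866)*(1 + 142*(1/866) + (142*(1/866))²))) = -69996/(106675*(366 - 2*71/433*(1 + 71/433 + (71/433)²))) = -69996/(106675*(366 - 2*71/433*(1 + 71/433 + 5041/187489))) = -69996/(106675*(366 - 2*71/433*223273/187489)) = -69996/(106675*(366 - 31704766/81182737)) = -69996/(106675*29681176976/81182737) = -69996/106675*81182737/29681176976 = -1420616714763/791559888478700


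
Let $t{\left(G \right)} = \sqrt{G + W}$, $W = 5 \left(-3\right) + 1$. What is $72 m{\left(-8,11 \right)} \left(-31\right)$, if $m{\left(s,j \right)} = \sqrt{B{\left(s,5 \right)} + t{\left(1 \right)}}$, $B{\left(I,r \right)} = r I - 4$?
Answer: $- 2232 \sqrt{-44 + i \sqrt{13}} \approx -606.1 - 14818.0 i$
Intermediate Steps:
$B{\left(I,r \right)} = -4 + I r$ ($B{\left(I,r \right)} = I r - 4 = -4 + I r$)
$W = -14$ ($W = -15 + 1 = -14$)
$t{\left(G \right)} = \sqrt{-14 + G}$ ($t{\left(G \right)} = \sqrt{G - 14} = \sqrt{-14 + G}$)
$m{\left(s,j \right)} = \sqrt{-4 + 5 s + i \sqrt{13}}$ ($m{\left(s,j \right)} = \sqrt{\left(-4 + s 5\right) + \sqrt{-14 + 1}} = \sqrt{\left(-4 + 5 s\right) + \sqrt{-13}} = \sqrt{\left(-4 + 5 s\right) + i \sqrt{13}} = \sqrt{-4 + 5 s + i \sqrt{13}}$)
$72 m{\left(-8,11 \right)} \left(-31\right) = 72 \sqrt{-4 + 5 \left(-8\right) + i \sqrt{13}} \left(-31\right) = 72 \sqrt{-4 - 40 + i \sqrt{13}} \left(-31\right) = 72 \sqrt{-44 + i \sqrt{13}} \left(-31\right) = - 2232 \sqrt{-44 + i \sqrt{13}}$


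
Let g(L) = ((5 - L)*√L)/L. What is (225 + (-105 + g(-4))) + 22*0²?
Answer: 120 - 9*I/2 ≈ 120.0 - 4.5*I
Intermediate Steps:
g(L) = (5 - L)/√L (g(L) = (√L*(5 - L))/L = (5 - L)/√L)
(225 + (-105 + g(-4))) + 22*0² = (225 + (-105 + (5 - 1*(-4))/√(-4))) + 22*0² = (225 + (-105 + (-I/2)*(5 + 4))) + 22*0 = (225 + (-105 - I/2*9)) + 0 = (225 + (-105 - 9*I/2)) + 0 = (120 - 9*I/2) + 0 = 120 - 9*I/2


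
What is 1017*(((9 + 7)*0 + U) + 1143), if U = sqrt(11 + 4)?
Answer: 1162431 + 1017*sqrt(15) ≈ 1.1664e+6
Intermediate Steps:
U = sqrt(15) ≈ 3.8730
1017*(((9 + 7)*0 + U) + 1143) = 1017*(((9 + 7)*0 + sqrt(15)) + 1143) = 1017*((16*0 + sqrt(15)) + 1143) = 1017*((0 + sqrt(15)) + 1143) = 1017*(sqrt(15) + 1143) = 1017*(1143 + sqrt(15)) = 1162431 + 1017*sqrt(15)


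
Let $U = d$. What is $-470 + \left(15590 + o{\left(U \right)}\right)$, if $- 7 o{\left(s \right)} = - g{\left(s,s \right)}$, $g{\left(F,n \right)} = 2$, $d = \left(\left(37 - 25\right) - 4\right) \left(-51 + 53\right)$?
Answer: $\frac{105842}{7} \approx 15120.0$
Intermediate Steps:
$d = 16$ ($d = \left(\left(37 - 25\right) - 4\right) 2 = \left(12 - 4\right) 2 = 8 \cdot 2 = 16$)
$U = 16$
$o{\left(s \right)} = \frac{2}{7}$ ($o{\left(s \right)} = - \frac{\left(-1\right) 2}{7} = \left(- \frac{1}{7}\right) \left(-2\right) = \frac{2}{7}$)
$-470 + \left(15590 + o{\left(U \right)}\right) = -470 + \left(15590 + \frac{2}{7}\right) = -470 + \frac{109132}{7} = \frac{105842}{7}$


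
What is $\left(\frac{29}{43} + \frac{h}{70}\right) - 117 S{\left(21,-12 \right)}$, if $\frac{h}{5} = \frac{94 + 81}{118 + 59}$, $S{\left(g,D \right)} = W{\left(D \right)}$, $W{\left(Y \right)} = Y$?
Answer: $\frac{21383029}{15222} \approx 1404.7$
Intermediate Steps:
$S{\left(g,D \right)} = D$
$h = \frac{875}{177}$ ($h = 5 \frac{94 + 81}{118 + 59} = 5 \cdot \frac{175}{177} = \frac{875}{177} \approx 4.9435$)
$\left(\frac{29}{43} + \frac{h}{70}\right) - 117 S{\left(21,-12 \right)} = \left(\frac{29}{43} + \frac{875}{177 \cdot 70}\right) - -1404 = \left(29 \cdot \frac{1}{43} + \frac{875}{177} \cdot \frac{1}{70}\right) + 1404 = \left(\frac{29}{43} + \frac{25}{354}\right) + 1404 = \frac{11341}{15222} + 1404 = \frac{21383029}{15222}$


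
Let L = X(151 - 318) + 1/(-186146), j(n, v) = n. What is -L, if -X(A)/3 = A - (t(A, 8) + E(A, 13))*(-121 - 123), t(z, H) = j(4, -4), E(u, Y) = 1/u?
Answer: 75310390409/31086382 ≈ 2422.6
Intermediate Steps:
t(z, H) = 4
X(A) = -2928 - 732/A - 3*A (X(A) = -3*(A - (4 + 1/A)*(-121 - 123)) = -3*(A - (4 + 1/A)*(-244)) = -3*(A - (-976 - 244/A)) = -3*(A + (976 + 244/A)) = -3*(976 + A + 244/A) = -2928 - 732/A - 3*A)
L = -75310390409/31086382 (L = (-2928 - 732/(151 - 318) - 3*(151 - 318)) + 1/(-186146) = (-2928 - 732/(-167) - 3*(-167)) - 1/186146 = (-2928 - 732*(-1/167) + 501) - 1/186146 = (-2928 + 732/167 + 501) - 1/186146 = -404577/167 - 1/186146 = -75310390409/31086382 ≈ -2422.6)
-L = -1*(-75310390409/31086382) = 75310390409/31086382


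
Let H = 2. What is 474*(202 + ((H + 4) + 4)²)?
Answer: 143148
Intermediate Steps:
474*(202 + ((H + 4) + 4)²) = 474*(202 + ((2 + 4) + 4)²) = 474*(202 + (6 + 4)²) = 474*(202 + 10²) = 474*(202 + 100) = 474*302 = 143148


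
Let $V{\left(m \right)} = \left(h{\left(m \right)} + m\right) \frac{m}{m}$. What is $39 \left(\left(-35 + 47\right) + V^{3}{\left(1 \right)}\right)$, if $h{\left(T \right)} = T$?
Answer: $780$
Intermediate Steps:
$V{\left(m \right)} = 2 m$ ($V{\left(m \right)} = \left(m + m\right) \frac{m}{m} = 2 m 1 = 2 m$)
$39 \left(\left(-35 + 47\right) + V^{3}{\left(1 \right)}\right) = 39 \left(\left(-35 + 47\right) + \left(2 \cdot 1\right)^{3}\right) = 39 \left(12 + 2^{3}\right) = 39 \left(12 + 8\right) = 39 \cdot 20 = 780$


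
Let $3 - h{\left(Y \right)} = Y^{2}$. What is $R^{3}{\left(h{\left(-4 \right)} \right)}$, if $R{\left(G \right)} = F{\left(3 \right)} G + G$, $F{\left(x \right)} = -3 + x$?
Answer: $-2197$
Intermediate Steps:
$h{\left(Y \right)} = 3 - Y^{2}$
$R{\left(G \right)} = G$ ($R{\left(G \right)} = \left(-3 + 3\right) G + G = 0 G + G = 0 + G = G$)
$R^{3}{\left(h{\left(-4 \right)} \right)} = \left(3 - \left(-4\right)^{2}\right)^{3} = \left(3 - 16\right)^{3} = \left(-13\right)^{3} = -2197$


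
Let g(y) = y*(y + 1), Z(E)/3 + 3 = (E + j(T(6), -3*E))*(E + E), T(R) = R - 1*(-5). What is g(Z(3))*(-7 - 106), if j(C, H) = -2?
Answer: -10170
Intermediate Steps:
T(R) = 5 + R (T(R) = R + 5 = 5 + R)
Z(E) = -9 + 6*E*(-2 + E) (Z(E) = -9 + 3*((E - 2)*(E + E)) = -9 + 3*((-2 + E)*(2*E)) = -9 + 3*(2*E*(-2 + E)) = -9 + 6*E*(-2 + E))
g(y) = y*(1 + y)
g(Z(3))*(-7 - 106) = ((-9 - 12*3 + 6*3²)*(1 + (-9 - 12*3 + 6*3²)))*(-7 - 106) = ((-9 - 36 + 6*9)*(1 + (-9 - 36 + 6*9)))*(-113) = ((-9 - 36 + 54)*(1 + (-9 - 36 + 54)))*(-113) = (9*(1 + 9))*(-113) = (9*10)*(-113) = 90*(-113) = -10170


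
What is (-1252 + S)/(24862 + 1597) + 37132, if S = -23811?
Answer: 982450525/26459 ≈ 37131.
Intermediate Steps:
(-1252 + S)/(24862 + 1597) + 37132 = (-1252 - 23811)/(24862 + 1597) + 37132 = -25063/26459 + 37132 = 982450525/26459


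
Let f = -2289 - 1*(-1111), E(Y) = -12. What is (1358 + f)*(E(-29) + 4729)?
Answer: 849060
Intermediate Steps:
f = -1178 (f = -2289 + 1111 = -1178)
(1358 + f)*(E(-29) + 4729) = (1358 - 1178)*(-12 + 4729) = 180*4717 = 849060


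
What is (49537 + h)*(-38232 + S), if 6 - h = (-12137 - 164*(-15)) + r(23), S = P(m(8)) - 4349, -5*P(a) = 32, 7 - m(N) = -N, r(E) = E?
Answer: -12605231589/5 ≈ -2.5210e+9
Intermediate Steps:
m(N) = 7 + N (m(N) = 7 - (-1)*N = 7 + N)
P(a) = -32/5 (P(a) = -1/5*32 = -32/5)
S = -21777/5 (S = -32/5 - 4349 = -21777/5 ≈ -4355.4)
h = 9660 (h = 6 - ((-12137 - 164*(-15)) + 23) = 6 - ((-12137 + 2460) + 23) = 6 - (-9677 + 23) = 6 - 1*(-9654) = 6 + 9654 = 9660)
(49537 + h)*(-38232 + S) = (49537 + 9660)*(-38232 - 21777/5) = 59197*(-212937/5) = -12605231589/5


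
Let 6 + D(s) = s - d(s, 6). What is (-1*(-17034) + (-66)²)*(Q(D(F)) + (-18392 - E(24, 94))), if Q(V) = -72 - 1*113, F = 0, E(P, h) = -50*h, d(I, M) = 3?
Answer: -296829030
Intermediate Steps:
D(s) = -9 + s (D(s) = -6 + (s - 1*3) = -6 + (s - 3) = -6 + (-3 + s) = -9 + s)
Q(V) = -185 (Q(V) = -72 - 113 = -185)
(-1*(-17034) + (-66)²)*(Q(D(F)) + (-18392 - E(24, 94))) = (-1*(-17034) + (-66)²)*(-185 + (-18392 - (-50)*94)) = (17034 + 4356)*(-185 + (-18392 - 1*(-4700))) = 21390*(-185 + (-18392 + 4700)) = 21390*(-185 - 13692) = 21390*(-13877) = -296829030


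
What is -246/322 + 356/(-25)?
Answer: -60391/4025 ≈ -15.004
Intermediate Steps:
-246/322 + 356/(-25) = -246*1/322 + 356*(-1/25) = -123/161 - 356/25 = -60391/4025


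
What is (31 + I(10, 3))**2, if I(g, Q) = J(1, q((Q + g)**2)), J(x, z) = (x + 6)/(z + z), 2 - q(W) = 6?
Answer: 58081/64 ≈ 907.52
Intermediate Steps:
q(W) = -4 (q(W) = 2 - 1*6 = 2 - 6 = -4)
J(x, z) = (6 + x)/(2*z) (J(x, z) = (6 + x)/((2*z)) = (6 + x)*(1/(2*z)) = (6 + x)/(2*z))
I(g, Q) = -7/8 (I(g, Q) = (1/2)*(6 + 1)/(-4) = (1/2)*(-1/4)*7 = -7/8)
(31 + I(10, 3))**2 = (31 - 7/8)**2 = (241/8)**2 = 58081/64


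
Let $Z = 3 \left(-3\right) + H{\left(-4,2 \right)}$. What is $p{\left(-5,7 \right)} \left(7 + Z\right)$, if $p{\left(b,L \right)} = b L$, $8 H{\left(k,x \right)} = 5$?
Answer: $\frac{385}{8} \approx 48.125$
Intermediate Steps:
$H{\left(k,x \right)} = \frac{5}{8}$ ($H{\left(k,x \right)} = \frac{1}{8} \cdot 5 = \frac{5}{8}$)
$p{\left(b,L \right)} = L b$
$Z = - \frac{67}{8}$ ($Z = 3 \left(-3\right) + \frac{5}{8} = -9 + \frac{5}{8} = - \frac{67}{8} \approx -8.375$)
$p{\left(-5,7 \right)} \left(7 + Z\right) = 7 \left(-5\right) \left(7 - \frac{67}{8}\right) = \left(-35\right) \left(- \frac{11}{8}\right) = \frac{385}{8}$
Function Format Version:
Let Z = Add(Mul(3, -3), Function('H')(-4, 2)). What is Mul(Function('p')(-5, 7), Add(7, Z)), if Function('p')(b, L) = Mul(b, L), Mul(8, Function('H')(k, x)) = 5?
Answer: Rational(385, 8) ≈ 48.125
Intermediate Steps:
Function('H')(k, x) = Rational(5, 8) (Function('H')(k, x) = Mul(Rational(1, 8), 5) = Rational(5, 8))
Function('p')(b, L) = Mul(L, b)
Z = Rational(-67, 8) (Z = Add(Mul(3, -3), Rational(5, 8)) = Add(-9, Rational(5, 8)) = Rational(-67, 8) ≈ -8.3750)
Mul(Function('p')(-5, 7), Add(7, Z)) = Mul(Mul(7, -5), Add(7, Rational(-67, 8))) = Mul(-35, Rational(-11, 8)) = Rational(385, 8)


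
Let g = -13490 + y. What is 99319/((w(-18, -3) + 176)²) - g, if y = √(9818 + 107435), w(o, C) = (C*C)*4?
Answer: 606393879/44944 - √117253 ≈ 13150.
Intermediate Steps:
w(o, C) = 4*C² (w(o, C) = C²*4 = 4*C²)
y = √117253 ≈ 342.42
g = -13490 + √117253 ≈ -13148.
99319/((w(-18, -3) + 176)²) - g = 99319/((4*(-3)² + 176)²) - (-13490 + √117253) = 99319/((4*9 + 176)²) + (13490 - √117253) = 99319/((36 + 176)²) + (13490 - √117253) = 99319/(212²) + (13490 - √117253) = 99319/44944 + (13490 - √117253) = 606393879/44944 - √117253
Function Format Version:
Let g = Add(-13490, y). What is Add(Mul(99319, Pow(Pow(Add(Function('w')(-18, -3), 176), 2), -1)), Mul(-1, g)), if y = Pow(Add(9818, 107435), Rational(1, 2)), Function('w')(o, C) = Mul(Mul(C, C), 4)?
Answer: Add(Rational(606393879, 44944), Mul(-1, Pow(117253, Rational(1, 2)))) ≈ 13150.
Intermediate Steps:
Function('w')(o, C) = Mul(4, Pow(C, 2)) (Function('w')(o, C) = Mul(Pow(C, 2), 4) = Mul(4, Pow(C, 2)))
y = Pow(117253, Rational(1, 2)) ≈ 342.42
g = Add(-13490, Pow(117253, Rational(1, 2))) ≈ -13148.
Add(Mul(99319, Pow(Pow(Add(Function('w')(-18, -3), 176), 2), -1)), Mul(-1, g)) = Add(Mul(99319, Pow(Pow(Add(Mul(4, Pow(-3, 2)), 176), 2), -1)), Mul(-1, Add(-13490, Pow(117253, Rational(1, 2))))) = Add(Mul(99319, Pow(Pow(Add(Mul(4, 9), 176), 2), -1)), Add(13490, Mul(-1, Pow(117253, Rational(1, 2))))) = Add(Mul(99319, Pow(Pow(Add(36, 176), 2), -1)), Add(13490, Mul(-1, Pow(117253, Rational(1, 2))))) = Add(Mul(99319, Pow(Pow(212, 2), -1)), Add(13490, Mul(-1, Pow(117253, Rational(1, 2))))) = Add(Mul(99319, Pow(44944, -1)), Add(13490, Mul(-1, Pow(117253, Rational(1, 2))))) = Add(Mul(99319, Rational(1, 44944)), Add(13490, Mul(-1, Pow(117253, Rational(1, 2))))) = Add(Rational(99319, 44944), Add(13490, Mul(-1, Pow(117253, Rational(1, 2))))) = Add(Rational(606393879, 44944), Mul(-1, Pow(117253, Rational(1, 2))))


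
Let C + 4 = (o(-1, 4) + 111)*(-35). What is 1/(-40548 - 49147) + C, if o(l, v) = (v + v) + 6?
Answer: -392774406/89695 ≈ -4379.0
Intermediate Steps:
o(l, v) = 6 + 2*v (o(l, v) = 2*v + 6 = 6 + 2*v)
C = -4379 (C = -4 + ((6 + 2*4) + 111)*(-35) = -4 + ((6 + 8) + 111)*(-35) = -4 + (14 + 111)*(-35) = -4 + 125*(-35) = -4 - 4375 = -4379)
1/(-40548 - 49147) + C = 1/(-40548 - 49147) - 4379 = 1/(-89695) - 4379 = -1/89695 - 4379 = -392774406/89695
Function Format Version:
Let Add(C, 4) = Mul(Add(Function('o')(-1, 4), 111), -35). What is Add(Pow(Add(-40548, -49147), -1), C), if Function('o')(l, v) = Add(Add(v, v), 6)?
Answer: Rational(-392774406, 89695) ≈ -4379.0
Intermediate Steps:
Function('o')(l, v) = Add(6, Mul(2, v)) (Function('o')(l, v) = Add(Mul(2, v), 6) = Add(6, Mul(2, v)))
C = -4379 (C = Add(-4, Mul(Add(Add(6, Mul(2, 4)), 111), -35)) = Add(-4, Mul(Add(Add(6, 8), 111), -35)) = Add(-4, Mul(Add(14, 111), -35)) = Add(-4, Mul(125, -35)) = Add(-4, -4375) = -4379)
Add(Pow(Add(-40548, -49147), -1), C) = Add(Pow(Add(-40548, -49147), -1), -4379) = Add(Pow(-89695, -1), -4379) = Add(Rational(-1, 89695), -4379) = Rational(-392774406, 89695)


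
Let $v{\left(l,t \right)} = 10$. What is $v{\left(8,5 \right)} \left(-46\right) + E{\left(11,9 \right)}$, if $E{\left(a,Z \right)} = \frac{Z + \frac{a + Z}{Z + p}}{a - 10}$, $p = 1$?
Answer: $-449$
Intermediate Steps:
$E{\left(a,Z \right)} = \frac{Z + \frac{Z + a}{1 + Z}}{-10 + a}$ ($E{\left(a,Z \right)} = \frac{Z + \frac{a + Z}{Z + 1}}{a - 10} = \frac{Z + \frac{Z + a}{1 + Z}}{-10 + a}$)
$v{\left(8,5 \right)} \left(-46\right) + E{\left(11,9 \right)} = 10 \left(-46\right) + \frac{11 + 9^{2} + 2 \cdot 9}{-10 + 11 - 90 + 9 \cdot 11} = -460 + \frac{11 + 81 + 18}{-10 + 11 - 90 + 99} = -460 + \frac{1}{10} \cdot 110 = -460 + 11 = -449$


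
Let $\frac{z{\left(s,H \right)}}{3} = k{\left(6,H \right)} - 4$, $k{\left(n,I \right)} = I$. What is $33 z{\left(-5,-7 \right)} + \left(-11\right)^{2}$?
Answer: $-968$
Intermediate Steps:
$z{\left(s,H \right)} = -12 + 3 H$ ($z{\left(s,H \right)} = 3 \left(H - 4\right) = 3 \left(-4 + H\right) = -12 + 3 H$)
$33 z{\left(-5,-7 \right)} + \left(-11\right)^{2} = 33 \left(-12 + 3 \left(-7\right)\right) + \left(-11\right)^{2} = 33 \left(-12 - 21\right) + 121 = 33 \left(-33\right) + 121 = -1089 + 121 = -968$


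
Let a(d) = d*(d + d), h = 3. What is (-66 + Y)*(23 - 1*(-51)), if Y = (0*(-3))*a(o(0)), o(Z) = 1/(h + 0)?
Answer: -4884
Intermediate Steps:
o(Z) = 1/3 (o(Z) = 1/(3 + 0) = 1/3)
a(d) = 2*d**2 (a(d) = d*(2*d) = 2*d**2)
Y = 0 (Y = (0*(-3))*(2*(1/3)**2) = 0*(2*(1/9)) = 0*(2/9) = 0)
(-66 + Y)*(23 - 1*(-51)) = (-66 + 0)*(23 - 1*(-51)) = -66*(23 + 51) = -66*74 = -4884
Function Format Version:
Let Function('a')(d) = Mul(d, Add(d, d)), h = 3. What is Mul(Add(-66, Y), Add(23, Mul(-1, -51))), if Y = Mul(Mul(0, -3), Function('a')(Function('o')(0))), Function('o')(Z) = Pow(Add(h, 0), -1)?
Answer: -4884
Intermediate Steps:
Function('o')(Z) = Rational(1, 3) (Function('o')(Z) = Pow(Add(3, 0), -1) = Pow(3, -1) = Rational(1, 3))
Function('a')(d) = Mul(2, Pow(d, 2)) (Function('a')(d) = Mul(d, Mul(2, d)) = Mul(2, Pow(d, 2)))
Y = 0 (Y = Mul(Mul(0, -3), Mul(2, Pow(Rational(1, 3), 2))) = Mul(0, Mul(2, Rational(1, 9))) = Mul(0, Rational(2, 9)) = 0)
Mul(Add(-66, Y), Add(23, Mul(-1, -51))) = Mul(Add(-66, 0), Add(23, Mul(-1, -51))) = Mul(-66, Add(23, 51)) = Mul(-66, 74) = -4884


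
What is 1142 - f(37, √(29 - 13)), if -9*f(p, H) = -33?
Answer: 3415/3 ≈ 1138.3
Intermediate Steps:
f(p, H) = 11/3 (f(p, H) = -⅑*(-33) = 11/3)
1142 - f(37, √(29 - 13)) = 1142 - 1*11/3 = 1142 - 11/3 = 3415/3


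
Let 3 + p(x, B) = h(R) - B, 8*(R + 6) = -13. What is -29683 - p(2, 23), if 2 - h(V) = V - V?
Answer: -29659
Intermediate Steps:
R = -61/8 (R = -6 + (⅛)*(-13) = -6 - 13/8 = -61/8 ≈ -7.6250)
h(V) = 2 (h(V) = 2 - (V - V) = 2 - 1*0 = 2 + 0 = 2)
p(x, B) = -1 - B (p(x, B) = -3 + (2 - B) = -1 - B)
-29683 - p(2, 23) = -29683 - (-1 - 1*23) = -29683 - (-1 - 23) = -29683 - 1*(-24) = -29683 + 24 = -29659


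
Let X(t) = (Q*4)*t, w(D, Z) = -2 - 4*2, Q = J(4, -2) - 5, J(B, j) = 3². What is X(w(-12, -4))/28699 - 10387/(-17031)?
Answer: 295371553/488772669 ≈ 0.60431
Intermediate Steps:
J(B, j) = 9
Q = 4 (Q = 9 - 5 = 4)
w(D, Z) = -10 (w(D, Z) = -2 - 8 = -10)
X(t) = 16*t (X(t) = (4*4)*t = 16*t)
X(w(-12, -4))/28699 - 10387/(-17031) = (16*(-10))/28699 - 10387/(-17031) = -160*1/28699 - 10387*(-1/17031) = -160/28699 + 10387/17031 = 295371553/488772669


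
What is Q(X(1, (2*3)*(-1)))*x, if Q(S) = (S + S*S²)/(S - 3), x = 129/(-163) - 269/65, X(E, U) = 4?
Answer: -3551776/10595 ≈ -335.23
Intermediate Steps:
x = -52232/10595 (x = 129*(-1/163) - 269*1/65 = -129/163 - 269/65 = -52232/10595 ≈ -4.9299)
Q(S) = (S + S³)/(-3 + S)
Q(X(1, (2*3)*(-1)))*x = ((4 + 4³)/(-3 + 4))*(-52232/10595) = ((4 + 64)/1)*(-52232/10595) = (1*68)*(-52232/10595) = 68*(-52232/10595) = -3551776/10595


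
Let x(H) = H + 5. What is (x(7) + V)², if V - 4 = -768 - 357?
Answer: 1229881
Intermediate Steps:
x(H) = 5 + H
V = -1121 (V = 4 + (-768 - 357) = 4 - 1125 = -1121)
(x(7) + V)² = ((5 + 7) - 1121)² = (12 - 1121)² = (-1109)² = 1229881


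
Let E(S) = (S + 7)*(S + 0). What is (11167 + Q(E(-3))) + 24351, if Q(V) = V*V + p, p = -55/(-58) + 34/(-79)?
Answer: 163405657/4582 ≈ 35663.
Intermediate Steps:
p = 2373/4582 (p = -55*(-1/58) + 34*(-1/79) = 55/58 - 34/79 = 2373/4582 ≈ 0.51790)
E(S) = S*(7 + S) (E(S) = (7 + S)*S = S*(7 + S))
Q(V) = 2373/4582 + V² (Q(V) = V*V + 2373/4582 = V² + 2373/4582 = 2373/4582 + V²)
(11167 + Q(E(-3))) + 24351 = (11167 + (2373/4582 + (-3*(7 - 3))²)) + 24351 = (11167 + (2373/4582 + (-3*4)²)) + 24351 = (11167 + (2373/4582 + (-12)²)) + 24351 = (11167 + (2373/4582 + 144)) + 24351 = (11167 + 662181/4582) + 24351 = 51829375/4582 + 24351 = 163405657/4582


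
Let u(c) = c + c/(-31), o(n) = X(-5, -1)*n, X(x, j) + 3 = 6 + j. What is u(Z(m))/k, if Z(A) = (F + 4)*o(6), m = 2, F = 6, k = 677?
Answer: 3600/20987 ≈ 0.17153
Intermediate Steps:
X(x, j) = 3 + j (X(x, j) = -3 + (6 + j) = 3 + j)
o(n) = 2*n (o(n) = (3 - 1)*n = 2*n)
Z(A) = 120 (Z(A) = (6 + 4)*(2*6) = 10*12 = 120)
u(c) = 30*c/31 (u(c) = c + c*(-1/31) = c - c/31 = 30*c/31)
u(Z(m))/k = ((30/31)*120)/677 = (3600/31)*(1/677) = 3600/20987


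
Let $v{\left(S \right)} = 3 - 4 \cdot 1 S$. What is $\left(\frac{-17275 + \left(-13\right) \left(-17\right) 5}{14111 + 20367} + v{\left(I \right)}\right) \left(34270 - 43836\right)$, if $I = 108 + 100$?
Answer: $\frac{136786300256}{17239} \approx 7.9347 \cdot 10^{6}$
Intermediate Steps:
$I = 208$
$v{\left(S \right)} = 3 - 4 S$
$\left(\frac{-17275 + \left(-13\right) \left(-17\right) 5}{14111 + 20367} + v{\left(I \right)}\right) \left(34270 - 43836\right) = \left(\frac{-17275 + \left(-13\right) \left(-17\right) 5}{14111 + 20367} + \left(3 - 832\right)\right) \left(34270 - 43836\right) = \left(\frac{-17275 + 221 \cdot 5}{34478} + \left(3 - 832\right)\right) \left(-9566\right) = \left(\left(-17275 + 1105\right) \frac{1}{34478} - 829\right) \left(-9566\right) = \left(\left(-16170\right) \frac{1}{34478} - 829\right) \left(-9566\right) = \left(- \frac{8085}{17239} - 829\right) \left(-9566\right) = \left(- \frac{14299216}{17239}\right) \left(-9566\right) = \frac{136786300256}{17239}$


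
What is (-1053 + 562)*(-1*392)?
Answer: 192472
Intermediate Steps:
(-1053 + 562)*(-1*392) = -491*(-392) = 192472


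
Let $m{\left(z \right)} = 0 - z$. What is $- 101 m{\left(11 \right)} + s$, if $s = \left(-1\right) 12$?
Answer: $1099$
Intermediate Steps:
$m{\left(z \right)} = - z$
$s = -12$
$- 101 m{\left(11 \right)} + s = - 101 \left(\left(-1\right) 11\right) - 12 = \left(-101\right) \left(-11\right) - 12 = 1111 - 12 = 1099$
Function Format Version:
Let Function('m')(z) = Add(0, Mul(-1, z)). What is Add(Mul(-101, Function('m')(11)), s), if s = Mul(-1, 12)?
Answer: 1099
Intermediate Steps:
Function('m')(z) = Mul(-1, z)
s = -12
Add(Mul(-101, Function('m')(11)), s) = Add(Mul(-101, Mul(-1, 11)), -12) = Add(Mul(-101, -11), -12) = Add(1111, -12) = 1099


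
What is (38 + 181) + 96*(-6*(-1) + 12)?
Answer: 1947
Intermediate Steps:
(38 + 181) + 96*(-6*(-1) + 12) = 219 + 96*(6 + 12) = 219 + 96*18 = 219 + 1728 = 1947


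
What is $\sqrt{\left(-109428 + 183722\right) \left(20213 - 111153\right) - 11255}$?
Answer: $i \sqrt{6756307615} \approx 82197.0 i$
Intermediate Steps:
$\sqrt{\left(-109428 + 183722\right) \left(20213 - 111153\right) - 11255} = \sqrt{74294 \left(-90940\right) + \left(-106231 + 94976\right)} = \sqrt{-6756296360 - 11255} = \sqrt{-6756307615} = i \sqrt{6756307615}$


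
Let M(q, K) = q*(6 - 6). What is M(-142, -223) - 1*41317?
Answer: -41317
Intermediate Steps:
M(q, K) = 0 (M(q, K) = q*0 = 0)
M(-142, -223) - 1*41317 = 0 - 1*41317 = 0 - 41317 = -41317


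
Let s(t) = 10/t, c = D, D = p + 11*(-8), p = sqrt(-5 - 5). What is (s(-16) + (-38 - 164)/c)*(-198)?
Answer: 99*(-1176*I + 5*sqrt(10))/(4*(sqrt(10) + 88*I)) ≈ -330.16 - 16.311*I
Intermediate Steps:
p = I*sqrt(10) (p = sqrt(-10) = I*sqrt(10) ≈ 3.1623*I)
D = -88 + I*sqrt(10) (D = I*sqrt(10) + 11*(-8) = I*sqrt(10) - 88 = -88 + I*sqrt(10) ≈ -88.0 + 3.1623*I)
c = -88 + I*sqrt(10) ≈ -88.0 + 3.1623*I
(s(-16) + (-38 - 164)/c)*(-198) = (10/(-16) + (-38 - 164)/(-88 + I*sqrt(10)))*(-198) = (10*(-1/16) - 202/(-88 + I*sqrt(10)))*(-198) = (-5/8 - 202/(-88 + I*sqrt(10)))*(-198) = 495/4 + 39996/(-88 + I*sqrt(10))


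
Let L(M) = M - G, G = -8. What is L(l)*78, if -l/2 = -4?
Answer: 1248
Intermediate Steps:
l = 8 (l = -2*(-4) = 8)
L(M) = 8 + M (L(M) = M - 1*(-8) = M + 8 = 8 + M)
L(l)*78 = (8 + 8)*78 = 16*78 = 1248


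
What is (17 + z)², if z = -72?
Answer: 3025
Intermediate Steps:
(17 + z)² = (17 - 72)² = (-55)² = 3025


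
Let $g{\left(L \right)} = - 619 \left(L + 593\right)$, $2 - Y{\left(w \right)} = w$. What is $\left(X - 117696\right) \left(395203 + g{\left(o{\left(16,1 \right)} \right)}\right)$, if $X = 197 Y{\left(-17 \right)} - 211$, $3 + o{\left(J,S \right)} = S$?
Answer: $-3353453336$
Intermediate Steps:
$o{\left(J,S \right)} = -3 + S$
$Y{\left(w \right)} = 2 - w$
$X = 3532$ ($X = 197 \left(2 - -17\right) - 211 = 197 \left(2 + 17\right) - 211 = 197 \cdot 19 - 211 = 3743 - 211 = 3532$)
$g{\left(L \right)} = -367067 - 619 L$ ($g{\left(L \right)} = - 619 \left(593 + L\right) = -367067 - 619 L$)
$\left(X - 117696\right) \left(395203 + g{\left(o{\left(16,1 \right)} \right)}\right) = \left(3532 - 117696\right) \left(395203 - \left(367067 + 619 \left(-3 + 1\right)\right)\right) = - 114164 \left(395203 - 365829\right) = \left(-114164\right) 29374 = -3353453336$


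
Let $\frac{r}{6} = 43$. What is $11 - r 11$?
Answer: $-2827$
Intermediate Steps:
$r = 258$ ($r = 6 \cdot 43 = 258$)
$11 - r 11 = 11 - 258 \cdot 11 = 11 - 2838 = -2827$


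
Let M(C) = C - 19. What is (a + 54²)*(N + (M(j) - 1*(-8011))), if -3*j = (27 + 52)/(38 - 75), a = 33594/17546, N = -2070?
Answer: 5609743809055/324601 ≈ 1.7282e+7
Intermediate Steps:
a = 16797/8773 (a = 33594*(1/17546) = 16797/8773 ≈ 1.9146)
j = 79/111 (j = -(27 + 52)/(3*(38 - 75)) = -79/(3*(-37)) = -79*(-1)/(3*37) = -⅓*(-79/37) = 79/111 ≈ 0.71171)
M(C) = -19 + C
(a + 54²)*(N + (M(j) - 1*(-8011))) = (16797/8773 + 54²)*(-2070 + ((-19 + 79/111) - 1*(-8011))) = (16797/8773 + 2916)*(-2070 + (-2030/111 + 8011)) = 25598865*(-2070 + 887191/111)/8773 = (25598865/8773)*(657421/111) = 5609743809055/324601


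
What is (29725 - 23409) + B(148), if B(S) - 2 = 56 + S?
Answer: 6522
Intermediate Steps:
B(S) = 58 + S (B(S) = 2 + (56 + S) = 58 + S)
(29725 - 23409) + B(148) = (29725 - 23409) + (58 + 148) = 6316 + 206 = 6522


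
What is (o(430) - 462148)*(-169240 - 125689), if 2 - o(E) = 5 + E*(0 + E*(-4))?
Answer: -81827756121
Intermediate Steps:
o(E) = -3 + 4*E² (o(E) = 2 - (5 + E*(0 + E*(-4))) = 2 - (5 + E*(0 - 4*E)) = 2 - (5 + E*(-4*E)) = 2 - (5 - 4*E²) = 2 + (-5 + 4*E²) = -3 + 4*E²)
(o(430) - 462148)*(-169240 - 125689) = ((-3 + 4*430²) - 462148)*(-169240 - 125689) = ((-3 + 4*184900) - 462148)*(-294929) = ((-3 + 739600) - 462148)*(-294929) = (739597 - 462148)*(-294929) = 277449*(-294929) = -81827756121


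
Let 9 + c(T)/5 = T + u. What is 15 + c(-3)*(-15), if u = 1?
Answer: 840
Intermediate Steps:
c(T) = -40 + 5*T (c(T) = -45 + 5*(T + 1) = -45 + 5*(1 + T) = -45 + (5 + 5*T) = -40 + 5*T)
15 + c(-3)*(-15) = 15 + (-40 + 5*(-3))*(-15) = 15 + (-40 - 15)*(-15) = 15 - 55*(-15) = 15 + 825 = 840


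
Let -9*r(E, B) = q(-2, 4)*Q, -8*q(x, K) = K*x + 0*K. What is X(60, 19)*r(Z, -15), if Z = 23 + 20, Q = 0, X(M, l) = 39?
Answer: 0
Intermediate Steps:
q(x, K) = -K*x/8 (q(x, K) = -(K*x + 0*K)/8 = -(K*x + 0)/8 = -K*x/8)
Z = 43
r(E, B) = 0 (r(E, B) = -(-⅛*4*(-2))*0/9 = -0/9 = -⅑*0 = 0)
X(60, 19)*r(Z, -15) = 39*0 = 0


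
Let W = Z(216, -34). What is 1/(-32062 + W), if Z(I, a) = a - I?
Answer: -1/32312 ≈ -3.0948e-5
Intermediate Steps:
W = -250 (W = -34 - 1*216 = -34 - 216 = -250)
1/(-32062 + W) = 1/(-32062 - 250) = 1/(-32312) = -1/32312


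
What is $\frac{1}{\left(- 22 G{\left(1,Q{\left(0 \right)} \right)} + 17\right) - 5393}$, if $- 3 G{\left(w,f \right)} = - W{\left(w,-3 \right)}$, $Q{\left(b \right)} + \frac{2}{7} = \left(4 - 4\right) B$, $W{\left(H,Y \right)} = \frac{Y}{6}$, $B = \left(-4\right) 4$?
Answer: $- \frac{3}{16117} \approx -0.00018614$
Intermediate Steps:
$B = -16$
$W{\left(H,Y \right)} = \frac{Y}{6}$ ($W{\left(H,Y \right)} = Y \frac{1}{6} = \frac{Y}{6}$)
$Q{\left(b \right)} = - \frac{2}{7}$ ($Q{\left(b \right)} = - \frac{2}{7} + \left(4 - 4\right) \left(-16\right) = - \frac{2}{7} + 0 \left(-16\right) = - \frac{2}{7} + 0 = - \frac{2}{7}$)
$G{\left(w,f \right)} = - \frac{1}{6}$ ($G{\left(w,f \right)} = - \frac{\left(-1\right) \frac{1}{6} \left(-3\right)}{3} = - \frac{\left(-1\right) \left(- \frac{1}{2}\right)}{3} = \left(- \frac{1}{3}\right) \frac{1}{2} = - \frac{1}{6}$)
$\frac{1}{\left(- 22 G{\left(1,Q{\left(0 \right)} \right)} + 17\right) - 5393} = \frac{1}{\left(\left(-22\right) \left(- \frac{1}{6}\right) + 17\right) - 5393} = \frac{1}{\left(\frac{11}{3} + 17\right) - 5393} = \frac{1}{\frac{62}{3} - 5393} = \frac{1}{- \frac{16117}{3}} = - \frac{3}{16117}$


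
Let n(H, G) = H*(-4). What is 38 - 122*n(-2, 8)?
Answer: -938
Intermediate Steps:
n(H, G) = -4*H
38 - 122*n(-2, 8) = 38 - (-488)*(-2) = 38 - 122*8 = 38 - 976 = -938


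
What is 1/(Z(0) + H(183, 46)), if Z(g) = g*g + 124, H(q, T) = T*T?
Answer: 1/2240 ≈ 0.00044643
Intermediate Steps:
H(q, T) = T²
Z(g) = 124 + g² (Z(g) = g² + 124 = 124 + g²)
1/(Z(0) + H(183, 46)) = 1/((124 + 0²) + 46²) = 1/((124 + 0) + 2116) = 1/(124 + 2116) = 1/2240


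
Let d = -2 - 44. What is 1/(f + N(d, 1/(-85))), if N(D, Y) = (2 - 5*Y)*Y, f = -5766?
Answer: -289/1666381 ≈ -0.00017343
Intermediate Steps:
d = -46
N(D, Y) = Y*(2 - 5*Y)
1/(f + N(d, 1/(-85))) = 1/(-5766 + (2 - 5/(-85))/(-85)) = 1/(-5766 - (2 - 5*(-1/85))/85) = 1/(-5766 - (2 + 1/17)/85) = 1/(-5766 - 1/85*35/17) = 1/(-5766 - 7/289) = 1/(-1666381/289) = -289/1666381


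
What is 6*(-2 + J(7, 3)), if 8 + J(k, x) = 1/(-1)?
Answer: -66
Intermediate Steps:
J(k, x) = -9 (J(k, x) = -8 + 1/(-1) = -8 + 1*(-1) = -8 - 1 = -9)
6*(-2 + J(7, 3)) = 6*(-2 - 9) = 6*(-11) = -66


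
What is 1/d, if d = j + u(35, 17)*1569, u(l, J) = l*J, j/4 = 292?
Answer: 1/934723 ≈ 1.0698e-6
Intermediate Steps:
j = 1168 (j = 4*292 = 1168)
u(l, J) = J*l
d = 934723 (d = 1168 + (17*35)*1569 = 1168 + 595*1569 = 1168 + 933555 = 934723)
1/d = 1/934723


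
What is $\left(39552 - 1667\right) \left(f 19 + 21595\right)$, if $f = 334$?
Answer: $1058544785$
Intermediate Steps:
$\left(39552 - 1667\right) \left(f 19 + 21595\right) = \left(39552 - 1667\right) \left(334 \cdot 19 + 21595\right) = 37885 \left(6346 + 21595\right) = 37885 \cdot 27941 = 1058544785$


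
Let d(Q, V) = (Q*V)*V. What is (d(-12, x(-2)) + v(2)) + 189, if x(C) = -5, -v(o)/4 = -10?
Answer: -71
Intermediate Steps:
v(o) = 40 (v(o) = -4*(-10) = 40)
d(Q, V) = Q*V²
(d(-12, x(-2)) + v(2)) + 189 = (-12*(-5)² + 40) + 189 = (-12*25 + 40) + 189 = (-300 + 40) + 189 = -260 + 189 = -71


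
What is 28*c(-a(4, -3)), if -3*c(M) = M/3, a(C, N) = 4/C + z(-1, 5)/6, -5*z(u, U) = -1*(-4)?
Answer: 364/135 ≈ 2.6963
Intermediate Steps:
z(u, U) = -⅘ (z(u, U) = -(-1)*(-4)/5 = -⅕*4 = -⅘)
a(C, N) = -2/15 + 4/C (a(C, N) = 4/C - ⅘/6 = 4/C - ⅘*⅙ = 4/C - 2/15 = -2/15 + 4/C)
c(M) = -M/9 (c(M) = -M/(3*3) = -M/9)
28*c(-a(4, -3)) = 28*(-(-1)*(-2/15 + 4/4)/9) = 28*(-(-1)*(-2/15 + 4*(¼))/9) = 28*(-(-1)*(-2/15 + 1)/9) = 28*(-(-1)*13/(9*15)) = 28*(-⅑*(-13/15)) = 28*(13/135) = 364/135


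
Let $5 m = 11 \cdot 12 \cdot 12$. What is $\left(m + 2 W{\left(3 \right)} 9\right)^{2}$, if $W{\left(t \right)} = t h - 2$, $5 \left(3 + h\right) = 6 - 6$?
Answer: $\frac{352836}{25} \approx 14113.0$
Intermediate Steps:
$h = -3$ ($h = -3 + \frac{6 - 6}{5} = -3 + \frac{1}{5} \cdot 0 = -3 + 0 = -3$)
$W{\left(t \right)} = -2 - 3 t$ ($W{\left(t \right)} = t \left(-3\right) - 2 = - 3 t - 2 = -2 - 3 t$)
$m = \frac{1584}{5}$ ($m = \frac{11 \cdot 12 \cdot 12}{5} = \frac{132 \cdot 12}{5} = \frac{1}{5} \cdot 1584 = \frac{1584}{5} \approx 316.8$)
$\left(m + 2 W{\left(3 \right)} 9\right)^{2} = \left(\frac{1584}{5} + 2 \left(-2 - 9\right) 9\right)^{2} = \left(\frac{1584}{5} + 2 \left(-11\right) 9\right)^{2} = \left(\frac{1584}{5} - 198\right)^{2} = \left(\frac{594}{5}\right)^{2} = \frac{352836}{25}$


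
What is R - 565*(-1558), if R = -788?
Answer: 879482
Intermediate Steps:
R - 565*(-1558) = -788 - 565*(-1558) = -788 + 880270 = 879482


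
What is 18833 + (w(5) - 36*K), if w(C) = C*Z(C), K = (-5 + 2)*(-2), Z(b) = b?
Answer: 18642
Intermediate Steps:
K = 6 (K = -3*(-2) = 6)
w(C) = C² (w(C) = C*C = C²)
18833 + (w(5) - 36*K) = 18833 + (5² - 36*6) = 18833 + (25 - 216) = 18833 - 191 = 18642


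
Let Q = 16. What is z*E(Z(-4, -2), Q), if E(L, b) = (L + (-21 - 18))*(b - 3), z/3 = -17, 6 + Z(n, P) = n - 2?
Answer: 33813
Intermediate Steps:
Z(n, P) = -8 + n (Z(n, P) = -6 + (n - 2) = -6 + (-2 + n) = -8 + n)
z = -51 (z = 3*(-17) = -51)
E(L, b) = (-39 + L)*(-3 + b) (E(L, b) = (L - 39)*(-3 + b) = (-39 + L)*(-3 + b))
z*E(Z(-4, -2), Q) = -51*(117 - 39*16 - 3*(-8 - 4) + (-8 - 4)*16) = -51*(117 - 624 - 3*(-12) - 12*16) = -51*(117 - 624 + 36 - 192) = -51*(-663) = 33813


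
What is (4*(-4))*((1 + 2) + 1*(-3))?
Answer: 0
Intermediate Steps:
(4*(-4))*((1 + 2) + 1*(-3)) = -16*(3 - 3) = -16*0 = 0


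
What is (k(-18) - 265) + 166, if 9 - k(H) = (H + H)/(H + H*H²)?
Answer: -29252/325 ≈ -90.006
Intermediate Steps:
k(H) = 9 - 2*H/(H + H³) (k(H) = 9 - (H + H)/(H + H*H²) = 9 - 2*H/(H + H³))
(k(-18) - 265) + 166 = ((7 + 9*(-18)²)/(1 + (-18)²) - 265) + 166 = ((7 + 9*324)/(1 + 324) - 265) + 166 = ((7 + 2916)/325 - 265) + 166 = ((1/325)*2923 - 265) + 166 = (2923/325 - 265) + 166 = -83202/325 + 166 = -29252/325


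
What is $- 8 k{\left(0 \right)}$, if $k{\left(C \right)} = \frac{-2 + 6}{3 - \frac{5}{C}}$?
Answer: $0$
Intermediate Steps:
$k{\left(C \right)} = \frac{4}{3 - \frac{5}{C}}$
$- 8 k{\left(0 \right)} = - 8 \cdot 4 \cdot 0 \frac{1}{-5 + 3 \cdot 0} = - 8 \cdot 4 \cdot 0 \frac{1}{-5 + 0} = - 8 \cdot 4 \cdot 0 \frac{1}{-5} = - 8 \cdot 4 \cdot 0 \left(- \frac{1}{5}\right) = \left(-8\right) 0 = 0$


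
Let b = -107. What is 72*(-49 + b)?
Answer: -11232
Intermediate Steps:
72*(-49 + b) = 72*(-49 - 107) = 72*(-156) = -11232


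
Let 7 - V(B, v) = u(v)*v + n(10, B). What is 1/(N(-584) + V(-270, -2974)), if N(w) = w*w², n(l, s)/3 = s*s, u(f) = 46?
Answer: -1/199258593 ≈ -5.0186e-9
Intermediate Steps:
n(l, s) = 3*s² (n(l, s) = 3*(s*s) = 3*s²)
V(B, v) = 7 - 46*v - 3*B² (V(B, v) = 7 - (46*v + 3*B²) = 7 - (3*B² + 46*v) = 7 + (-46*v - 3*B²) = 7 - 46*v - 3*B²)
N(w) = w³
1/(N(-584) + V(-270, -2974)) = 1/((-584)³ + (7 - 46*(-2974) - 3*(-270)²)) = 1/(-199176704 + (7 + 136804 - 3*72900)) = 1/(-199176704 + (7 + 136804 - 218700)) = 1/(-199176704 - 81889) = 1/(-199258593) = -1/199258593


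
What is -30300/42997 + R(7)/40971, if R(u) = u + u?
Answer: -177259906/251661441 ≈ -0.70436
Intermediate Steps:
R(u) = 2*u
-30300/42997 + R(7)/40971 = -30300/42997 + (2*7)/40971 = -30300*1/42997 + 14*(1/40971) = -30300/42997 + 2/5853 = -177259906/251661441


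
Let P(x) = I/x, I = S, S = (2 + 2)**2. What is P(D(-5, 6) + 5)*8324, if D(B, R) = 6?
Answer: 133184/11 ≈ 12108.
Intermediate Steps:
S = 16 (S = 4**2 = 16)
I = 16
P(x) = 16/x
P(D(-5, 6) + 5)*8324 = (16/(6 + 5))*8324 = (16/11)*8324 = 133184/11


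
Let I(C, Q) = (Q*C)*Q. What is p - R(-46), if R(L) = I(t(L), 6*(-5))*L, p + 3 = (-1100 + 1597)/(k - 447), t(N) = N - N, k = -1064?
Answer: -5030/1511 ≈ -3.3289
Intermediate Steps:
t(N) = 0
p = -5030/1511 (p = -3 + (-1100 + 1597)/(-1064 - 447) = -3 + 497/(-1511) = -3 + 497*(-1/1511) = -3 - 497/1511 = -5030/1511 ≈ -3.3289)
I(C, Q) = C*Q² (I(C, Q) = (C*Q)*Q = C*Q²)
R(L) = 0 (R(L) = (0*(6*(-5))²)*L = (0*(-30)²)*L = (0*900)*L = 0*L = 0)
p - R(-46) = -5030/1511 - 1*0 = -5030/1511 + 0 = -5030/1511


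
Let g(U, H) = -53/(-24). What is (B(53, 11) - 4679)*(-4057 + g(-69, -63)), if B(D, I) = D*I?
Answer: 49825280/3 ≈ 1.6608e+7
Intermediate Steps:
g(U, H) = 53/24 (g(U, H) = -53*(-1/24) = 53/24)
(B(53, 11) - 4679)*(-4057 + g(-69, -63)) = (53*11 - 4679)*(-4057 + 53/24) = (583 - 4679)*(-97315/24) = -4096*(-97315/24) = 49825280/3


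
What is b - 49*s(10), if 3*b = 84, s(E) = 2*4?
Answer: -364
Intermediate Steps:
s(E) = 8
b = 28 (b = (⅓)*84 = 28)
b - 49*s(10) = 28 - 49*8 = 28 - 392 = -364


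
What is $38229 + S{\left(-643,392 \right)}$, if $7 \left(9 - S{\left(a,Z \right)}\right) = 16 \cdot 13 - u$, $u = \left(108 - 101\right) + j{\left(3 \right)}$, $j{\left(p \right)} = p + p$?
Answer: $\frac{267471}{7} \approx 38210.0$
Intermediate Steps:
$j{\left(p \right)} = 2 p$
$u = 13$ ($u = \left(108 - 101\right) + 2 \cdot 3 = 7 + 6 = 13$)
$S{\left(a,Z \right)} = - \frac{132}{7}$ ($S{\left(a,Z \right)} = 9 - \frac{16 \cdot 13 - 13}{7} = 9 - \frac{208 - 13}{7} = 9 - \frac{195}{7} = - \frac{132}{7}$)
$38229 + S{\left(-643,392 \right)} = 38229 - \frac{132}{7} = \frac{267471}{7}$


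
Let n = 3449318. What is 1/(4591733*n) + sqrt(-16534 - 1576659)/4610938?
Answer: 1/15838347288094 + I*sqrt(1593193)/4610938 ≈ 6.3138e-14 + 0.00027374*I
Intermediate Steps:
1/(4591733*n) + sqrt(-16534 - 1576659)/4610938 = 1/(4591733*3449318) + sqrt(-16534 - 1576659)/4610938 = (1/4591733)*(1/3449318) + sqrt(-1593193)*(1/4610938) = 1/15838347288094 + (I*sqrt(1593193))*(1/4610938) = 1/15838347288094 + I*sqrt(1593193)/4610938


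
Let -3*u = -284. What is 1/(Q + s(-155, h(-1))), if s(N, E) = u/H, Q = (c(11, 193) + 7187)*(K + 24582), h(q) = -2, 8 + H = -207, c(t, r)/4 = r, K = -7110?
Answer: 645/89693472676 ≈ 7.1912e-9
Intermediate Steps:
u = 284/3 (u = -1/3*(-284) = 284/3 ≈ 94.667)
c(t, r) = 4*r
H = -215 (H = -8 - 207 = -215)
Q = 139059648 (Q = (4*193 + 7187)*(-7110 + 24582) = (772 + 7187)*17472 = 7959*17472 = 139059648)
s(N, E) = -284/645 (s(N, E) = (284/3)/(-215) = (284/3)*(-1/215) = -284/645)
1/(Q + s(-155, h(-1))) = 1/(139059648 - 284/645) = 1/(89693472676/645) = 645/89693472676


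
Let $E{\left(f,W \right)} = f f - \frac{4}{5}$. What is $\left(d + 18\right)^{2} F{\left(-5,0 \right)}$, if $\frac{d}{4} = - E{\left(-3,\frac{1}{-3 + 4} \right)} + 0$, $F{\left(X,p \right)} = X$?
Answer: $- \frac{5476}{5} \approx -1095.2$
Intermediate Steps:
$E{\left(f,W \right)} = - \frac{4}{5} + f^{2}$ ($E{\left(f,W \right)} = f^{2} - \frac{4}{5} = - \frac{4}{5} + f^{2}$)
$d = - \frac{164}{5}$ ($d = 4 \left(- (- \frac{4}{5} + \left(-3\right)^{2}) + 0\right) = 4 \left(- (- \frac{4}{5} + 9) + 0\right) = 4 \left(\left(-1\right) \frac{41}{5} + 0\right) = 4 \left(- \frac{41}{5} + 0\right) = 4 \left(- \frac{41}{5}\right) = - \frac{164}{5} \approx -32.8$)
$\left(d + 18\right)^{2} F{\left(-5,0 \right)} = \left(- \frac{164}{5} + 18\right)^{2} \left(-5\right) = \left(- \frac{74}{5}\right)^{2} \left(-5\right) = \frac{5476}{25} \left(-5\right) = - \frac{5476}{5}$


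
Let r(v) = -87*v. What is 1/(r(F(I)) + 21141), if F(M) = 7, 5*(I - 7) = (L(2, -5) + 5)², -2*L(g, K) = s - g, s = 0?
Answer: 1/20532 ≈ 4.8704e-5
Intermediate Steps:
L(g, K) = g/2 (L(g, K) = -(0 - g)/2 = -(-1)*g/2 = g/2)
I = 71/5 (I = 7 + ((½)*2 + 5)²/5 = 7 + (1 + 5)²/5 = 7 + (⅕)*6² = 7 + (⅕)*36 = 7 + 36/5 = 71/5 ≈ 14.200)
1/(r(F(I)) + 21141) = 1/(-87*7 + 21141) = 1/(-609 + 21141) = 1/20532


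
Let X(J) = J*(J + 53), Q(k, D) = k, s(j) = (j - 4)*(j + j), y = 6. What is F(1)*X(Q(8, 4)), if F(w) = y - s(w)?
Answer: 5856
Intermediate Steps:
s(j) = 2*j*(-4 + j) (s(j) = (-4 + j)*(2*j) = 2*j*(-4 + j))
F(w) = 6 - 2*w*(-4 + w)
X(J) = J*(53 + J)
F(1)*X(Q(8, 4)) = (6 - 2*1*(-4 + 1))*(8*(53 + 8)) = (6 - 2*1*(-3))*(8*61) = (6 + 6)*488 = 12*488 = 5856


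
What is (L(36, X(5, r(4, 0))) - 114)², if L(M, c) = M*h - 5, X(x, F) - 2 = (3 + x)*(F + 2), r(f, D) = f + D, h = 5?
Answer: 3721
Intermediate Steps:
r(f, D) = D + f
X(x, F) = 2 + (2 + F)*(3 + x) (X(x, F) = 2 + (3 + x)*(F + 2) = 2 + (3 + x)*(2 + F) = 2 + (2 + F)*(3 + x))
L(M, c) = -5 + 5*M (L(M, c) = M*5 - 5 = 5*M - 5 = -5 + 5*M)
(L(36, X(5, r(4, 0))) - 114)² = ((-5 + 5*36) - 114)² = ((-5 + 180) - 114)² = (175 - 114)² = 61² = 3721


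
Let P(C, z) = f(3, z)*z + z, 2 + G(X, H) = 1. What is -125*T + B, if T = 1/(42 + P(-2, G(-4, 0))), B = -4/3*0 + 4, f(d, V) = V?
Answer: 43/42 ≈ 1.0238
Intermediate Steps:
G(X, H) = -1 (G(X, H) = -2 + 1 = -1)
P(C, z) = z + z**2 (P(C, z) = z*z + z = z**2 + z = z + z**2)
B = 4 (B = -4*1/3*0 + 4 = -4/3*0 + 4 = 0 + 4 = 4)
T = 1/42 (T = 1/(42 - (1 - 1)) = 1/(42 - 1*0) = 1/(42 + 0) = 1/42 ≈ 0.023810)
-125*T + B = -125*1/42 + 4 = -125/42 + 4 = 43/42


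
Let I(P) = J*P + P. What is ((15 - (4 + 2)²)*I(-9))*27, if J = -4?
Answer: -15309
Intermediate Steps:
I(P) = -3*P (I(P) = -4*P + P = -3*P)
((15 - (4 + 2)²)*I(-9))*27 = ((15 - (4 + 2)²)*(-3*(-9)))*27 = ((15 - 1*6²)*27)*27 = ((15 - 1*36)*27)*27 = ((15 - 36)*27)*27 = -21*27*27 = -567*27 = -15309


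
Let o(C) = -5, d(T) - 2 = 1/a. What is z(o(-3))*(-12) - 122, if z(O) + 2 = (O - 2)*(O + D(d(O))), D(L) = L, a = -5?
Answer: -1834/5 ≈ -366.80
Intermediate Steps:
d(T) = 9/5 (d(T) = 2 + 1/(-5) = 2 - ⅕ = 9/5)
z(O) = -2 + (-2 + O)*(9/5 + O) (z(O) = -2 + (O - 2)*(O + 9/5) = -2 + (-2 + O)*(9/5 + O))
z(o(-3))*(-12) - 122 = (-28/5 + (-5)² - ⅕*(-5))*(-12) - 122 = (-28/5 + 25 + 1)*(-12) - 122 = (102/5)*(-12) - 122 = -1224/5 - 122 = -1834/5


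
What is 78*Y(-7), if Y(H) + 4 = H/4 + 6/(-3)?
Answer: -1209/2 ≈ -604.50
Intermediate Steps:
Y(H) = -6 + H/4 (Y(H) = -4 + (H/4 + 6/(-3)) = -4 + (H*(¼) + 6*(-⅓)) = -4 + (H/4 - 2) = -4 + (-2 + H/4) = -6 + H/4)
78*Y(-7) = 78*(-6 + (¼)*(-7)) = 78*(-6 - 7/4) = 78*(-31/4) = -1209/2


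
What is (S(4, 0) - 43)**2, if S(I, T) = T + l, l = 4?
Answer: 1521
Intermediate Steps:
S(I, T) = 4 + T (S(I, T) = T + 4 = 4 + T)
(S(4, 0) - 43)**2 = ((4 + 0) - 43)**2 = (4 - 43)**2 = (-39)**2 = 1521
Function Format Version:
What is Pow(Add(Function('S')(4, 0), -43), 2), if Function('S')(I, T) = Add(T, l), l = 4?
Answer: 1521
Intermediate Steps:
Function('S')(I, T) = Add(4, T) (Function('S')(I, T) = Add(T, 4) = Add(4, T))
Pow(Add(Function('S')(4, 0), -43), 2) = Pow(Add(Add(4, 0), -43), 2) = Pow(Add(4, -43), 2) = Pow(-39, 2) = 1521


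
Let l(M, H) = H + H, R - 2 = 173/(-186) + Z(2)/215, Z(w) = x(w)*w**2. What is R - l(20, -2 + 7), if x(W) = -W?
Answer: -358603/39990 ≈ -8.9673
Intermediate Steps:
Z(w) = -w**3 (Z(w) = (-w)*w**2 = -w**3)
R = 41297/39990 (R = 2 + (173/(-186) - 1*2**3/215) = 2 + (173*(-1/186) - 1*8*(1/215)) = 2 + (-173/186 - 8*1/215) = 2 + (-173/186 - 8/215) = 2 - 38683/39990 = 41297/39990 ≈ 1.0327)
l(M, H) = 2*H
R - l(20, -2 + 7) = 41297/39990 - 2*(-2 + 7) = 41297/39990 - 2*5 = 41297/39990 - 1*10 = 41297/39990 - 10 = -358603/39990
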